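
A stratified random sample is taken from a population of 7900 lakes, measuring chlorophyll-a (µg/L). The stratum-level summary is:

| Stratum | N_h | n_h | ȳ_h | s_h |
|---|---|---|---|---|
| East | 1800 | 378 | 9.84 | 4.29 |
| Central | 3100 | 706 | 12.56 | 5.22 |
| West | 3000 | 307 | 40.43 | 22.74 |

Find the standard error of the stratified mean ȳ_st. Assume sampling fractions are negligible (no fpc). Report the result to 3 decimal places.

V̂(ȳ_st) = Σ W_h² s_h²/n_h, with W_h = N_h/N and N = 7900:
  stratum East: (1800/7900)²·4.29²/378 = 0.00252763
  stratum Central: (3100/7900)²·5.22²/706 = 0.005943
  stratum West: (3000/7900)²·22.74²/307 = 0.242902
V̂(ȳ_st) = 0.251373
SE(ȳ_st) = √0.251373 = 0.501371

SE(ȳ_st) ≈ 0.501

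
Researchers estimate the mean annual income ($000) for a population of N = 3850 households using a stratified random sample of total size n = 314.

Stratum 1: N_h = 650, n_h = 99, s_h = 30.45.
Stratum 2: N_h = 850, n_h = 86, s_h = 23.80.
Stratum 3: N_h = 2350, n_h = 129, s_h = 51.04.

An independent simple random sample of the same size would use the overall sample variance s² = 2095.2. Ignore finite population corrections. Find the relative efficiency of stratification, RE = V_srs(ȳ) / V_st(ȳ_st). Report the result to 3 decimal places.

RE ≈ 0.823

V̂(ȳ_st) = Σ W_h² s_h²/n_h, with W_h = N_h/N and N = 3850:
  stratum 1: (650/3850)²·30.45²/99 = 0.266959
  stratum 2: (850/3850)²·23.80²/86 = 0.321049
  stratum 3: (2350/3850)²·51.04²/129 = 7.52395
V_st = 8.11196
V_srs = s²/n = 2095.2/314 = 6.67261
Relative efficiency = V_srs / V_st = 6.67261/8.11196 = 0.8226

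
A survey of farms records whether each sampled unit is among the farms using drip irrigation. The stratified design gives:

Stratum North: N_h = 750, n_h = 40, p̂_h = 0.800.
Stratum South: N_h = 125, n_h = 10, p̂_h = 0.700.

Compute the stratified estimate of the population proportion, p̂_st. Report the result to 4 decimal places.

p̂_st ≈ 0.7857

N = 875; stratum weights W_h = N_h/N.
p̂_st = Σ W_h p̂_h = (750·0.800 + 125·0.700)/875 = 0.78571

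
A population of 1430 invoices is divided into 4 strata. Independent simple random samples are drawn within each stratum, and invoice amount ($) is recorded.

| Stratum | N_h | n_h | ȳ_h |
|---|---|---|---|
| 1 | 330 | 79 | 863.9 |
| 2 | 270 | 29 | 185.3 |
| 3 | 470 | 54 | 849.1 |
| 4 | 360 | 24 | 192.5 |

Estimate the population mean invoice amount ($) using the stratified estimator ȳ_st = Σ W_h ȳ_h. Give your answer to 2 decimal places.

ȳ_st ≈ 561.88

N = Σ N_h = 1430. Stratum weights W_h = N_h/N.
ȳ_st = (330·863.9 + 270·185.3 + 470·849.1 + 360·192.5) / 1430 = 561.8846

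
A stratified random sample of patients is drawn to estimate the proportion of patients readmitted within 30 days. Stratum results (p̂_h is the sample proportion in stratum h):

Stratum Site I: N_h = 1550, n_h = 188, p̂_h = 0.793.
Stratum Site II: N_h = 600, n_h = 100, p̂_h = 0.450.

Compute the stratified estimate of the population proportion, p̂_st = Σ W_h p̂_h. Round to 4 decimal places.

N = 2150; stratum weights W_h = N_h/N.
p̂_st = Σ W_h p̂_h = (1550·0.793 + 600·0.450)/2150 = 0.69728

p̂_st ≈ 0.6973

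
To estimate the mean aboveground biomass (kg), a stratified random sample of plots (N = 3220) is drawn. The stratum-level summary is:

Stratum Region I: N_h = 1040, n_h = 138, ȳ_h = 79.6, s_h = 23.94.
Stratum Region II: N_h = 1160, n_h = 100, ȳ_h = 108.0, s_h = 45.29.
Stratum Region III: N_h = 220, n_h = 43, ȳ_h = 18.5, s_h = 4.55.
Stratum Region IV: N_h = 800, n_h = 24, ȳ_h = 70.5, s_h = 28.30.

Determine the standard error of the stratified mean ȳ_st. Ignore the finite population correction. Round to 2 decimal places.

SE(ȳ_st) ≈ 2.27

V̂(ȳ_st) = Σ W_h² s_h²/n_h, with W_h = N_h/N and N = 3220:
  stratum Region I: (1040/3220)²·23.94²/138 = 0.433236
  stratum Region II: (1160/3220)²·45.29²/100 = 2.66201
  stratum Region III: (220/3220)²·4.55²/43 = 0.00224744
  stratum Region IV: (800/3220)²·28.30²/24 = 2.05982
V̂(ȳ_st) = 5.15731
SE(ȳ_st) = √5.15731 = 2.27097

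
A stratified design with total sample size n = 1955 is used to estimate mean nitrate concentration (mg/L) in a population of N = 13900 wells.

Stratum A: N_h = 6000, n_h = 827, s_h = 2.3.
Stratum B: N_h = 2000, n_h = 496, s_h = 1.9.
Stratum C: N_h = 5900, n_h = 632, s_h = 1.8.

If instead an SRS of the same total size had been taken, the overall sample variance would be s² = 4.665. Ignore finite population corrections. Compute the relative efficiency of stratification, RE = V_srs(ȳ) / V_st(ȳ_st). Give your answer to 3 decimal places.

RE ≈ 1.053

V̂(ȳ_st) = Σ W_h² s_h²/n_h, with W_h = N_h/N and N = 13900:
  stratum A: (6000/13900)²·2.3²/827 = 0.00119185
  stratum B: (2000/13900)²·1.9²/496 = 0.00015068
  stratum C: (5900/13900)²·1.8²/632 = 0.000923639
V_st = 0.00226617
V_srs = s²/n = 4.665/1955 = 0.00238619
Relative efficiency = V_srs / V_st = 0.00238619/0.00226617 = 1.0530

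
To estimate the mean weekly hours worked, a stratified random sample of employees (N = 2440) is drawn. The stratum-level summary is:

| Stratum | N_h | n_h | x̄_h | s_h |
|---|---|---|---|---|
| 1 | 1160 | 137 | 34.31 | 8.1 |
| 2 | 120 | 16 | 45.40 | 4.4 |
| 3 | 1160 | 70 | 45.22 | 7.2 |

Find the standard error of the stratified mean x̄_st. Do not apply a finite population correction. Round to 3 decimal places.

V̂(x̄_st) = Σ W_h² s_h²/n_h, with W_h = N_h/N and N = 2440:
  stratum 1: (1160/2440)²·8.1²/137 = 0.10824
  stratum 2: (120/2440)²·4.4²/16 = 0.00292663
  stratum 3: (1160/2440)²·7.2²/70 = 0.16738
V̂(x̄_st) = 0.278546
SE(x̄_st) = √0.278546 = 0.527775

SE(x̄_st) ≈ 0.528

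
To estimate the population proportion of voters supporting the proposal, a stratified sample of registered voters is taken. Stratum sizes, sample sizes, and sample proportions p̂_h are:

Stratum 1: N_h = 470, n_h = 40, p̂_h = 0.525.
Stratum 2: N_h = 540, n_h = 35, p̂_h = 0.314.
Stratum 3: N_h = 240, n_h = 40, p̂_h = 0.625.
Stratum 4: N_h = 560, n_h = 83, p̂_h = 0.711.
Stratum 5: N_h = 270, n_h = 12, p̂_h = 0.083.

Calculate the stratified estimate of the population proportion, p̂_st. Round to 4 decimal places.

N = 2080; stratum weights W_h = N_h/N.
p̂_st = Σ W_h p̂_h = (470·0.525 + 540·0.314 + 240·0.625 + 560·0.711 + 270·0.083)/2080 = 0.47446

p̂_st ≈ 0.4745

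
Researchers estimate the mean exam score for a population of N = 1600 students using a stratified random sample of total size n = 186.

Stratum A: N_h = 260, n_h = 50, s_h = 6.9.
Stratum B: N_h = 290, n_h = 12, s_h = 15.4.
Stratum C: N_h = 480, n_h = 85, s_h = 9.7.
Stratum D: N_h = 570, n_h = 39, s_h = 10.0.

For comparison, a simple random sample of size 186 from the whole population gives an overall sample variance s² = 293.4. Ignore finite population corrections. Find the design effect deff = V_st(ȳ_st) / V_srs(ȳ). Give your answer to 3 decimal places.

deff ≈ 0.697

V̂(ȳ_st) = Σ W_h² s_h²/n_h, with W_h = N_h/N and N = 1600:
  stratum A: (260/1600)²·6.9²/50 = 0.025144
  stratum B: (290/1600)²·15.4²/12 = 0.649256
  stratum C: (480/1600)²·9.7²/85 = 0.0996247
  stratum D: (570/1600)²·10.0²/39 = 0.325421
V_st = 1.09945
V_srs = s²/n = 293.4/186 = 1.57742
deff = V_st / V_srs = 1.09945/1.57742 = 0.6970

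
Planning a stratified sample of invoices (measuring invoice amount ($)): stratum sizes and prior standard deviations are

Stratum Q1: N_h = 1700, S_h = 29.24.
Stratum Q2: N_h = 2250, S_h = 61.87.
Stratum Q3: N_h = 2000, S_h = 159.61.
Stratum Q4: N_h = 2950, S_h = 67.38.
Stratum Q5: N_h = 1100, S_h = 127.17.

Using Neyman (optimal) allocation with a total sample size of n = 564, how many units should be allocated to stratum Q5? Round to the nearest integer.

Neyman allocation: n_h = n · N_h S_h / Σ N_i S_i, with n = 564.
  stratum Q1: N_h·S_h = 1700·29.24 = 49708.00
  stratum Q2: N_h·S_h = 2250·61.87 = 139207.50
  stratum Q3: N_h·S_h = 2000·159.61 = 319220.00
  stratum Q4: N_h·S_h = 2950·67.38 = 198771.00
  stratum Q5: N_h·S_h = 1100·127.17 = 139887.00
Σ N_h S_h = 846793.50
n for stratum Q5 = 564·139887.00/846793.50 = 93.171 → 93

93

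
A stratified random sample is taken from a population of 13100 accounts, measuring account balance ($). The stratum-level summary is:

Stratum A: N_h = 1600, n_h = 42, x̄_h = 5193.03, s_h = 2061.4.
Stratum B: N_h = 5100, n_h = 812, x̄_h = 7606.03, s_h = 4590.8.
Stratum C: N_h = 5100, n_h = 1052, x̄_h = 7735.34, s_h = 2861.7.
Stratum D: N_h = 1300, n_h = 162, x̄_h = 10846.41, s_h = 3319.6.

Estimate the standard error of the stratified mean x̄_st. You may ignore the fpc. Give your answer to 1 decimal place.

SE(x̄_st) ≈ 85.4

V̂(x̄_st) = Σ W_h² s_h²/n_h, with W_h = N_h/N and N = 13100:
  stratum A: (1600/13100)²·2061.4²/42 = 1509.29
  stratum B: (5100/13100)²·4590.8²/812 = 3933.86
  stratum C: (5100/13100)²·2861.7²/1052 = 1179.86
  stratum D: (1300/13100)²·3319.6²/162 = 669.886
V̂(x̄_st) = 7292.89
SE(x̄_st) = √7292.89 = 85.3984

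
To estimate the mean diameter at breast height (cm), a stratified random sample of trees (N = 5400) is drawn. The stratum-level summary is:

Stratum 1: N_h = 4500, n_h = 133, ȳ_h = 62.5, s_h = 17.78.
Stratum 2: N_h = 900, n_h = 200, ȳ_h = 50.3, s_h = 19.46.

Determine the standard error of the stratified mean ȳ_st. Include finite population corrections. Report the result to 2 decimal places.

SE(ȳ_st) ≈ 1.28

V̂(ȳ_st) = Σ W_h² (1 − n_h/N_h) s_h²/n_h, with W_h = N_h/N and N = 5400:
  stratum 1: (4500/5400)²·(1 − 133/4500)·17.78²/133 = 1.60184
  stratum 2: (900/5400)²·(1 − 200/900)·19.46²/200 = 0.040908
V̂(ȳ_st) = 1.64275
SE(ȳ_st) = √1.64275 = 1.2817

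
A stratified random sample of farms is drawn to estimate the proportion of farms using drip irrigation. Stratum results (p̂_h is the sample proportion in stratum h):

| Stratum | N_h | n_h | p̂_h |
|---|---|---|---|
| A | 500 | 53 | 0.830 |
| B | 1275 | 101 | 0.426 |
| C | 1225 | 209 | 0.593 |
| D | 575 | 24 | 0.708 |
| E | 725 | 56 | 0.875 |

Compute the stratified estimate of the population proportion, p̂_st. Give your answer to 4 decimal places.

p̂_st ≈ 0.6340

N = 4300; stratum weights W_h = N_h/N.
p̂_st = Σ W_h p̂_h = (500·0.830 + 1275·0.426 + 1225·0.593 + 575·0.708 + 725·0.875)/4300 = 0.63397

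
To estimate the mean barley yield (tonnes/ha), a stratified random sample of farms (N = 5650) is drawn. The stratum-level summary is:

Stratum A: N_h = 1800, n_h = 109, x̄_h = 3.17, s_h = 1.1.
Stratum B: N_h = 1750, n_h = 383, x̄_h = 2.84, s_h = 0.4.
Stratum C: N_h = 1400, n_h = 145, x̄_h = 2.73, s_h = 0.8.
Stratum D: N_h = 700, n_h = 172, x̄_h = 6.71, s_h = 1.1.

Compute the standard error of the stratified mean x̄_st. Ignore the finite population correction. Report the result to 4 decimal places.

SE(x̄_st) ≈ 0.0393

V̂(x̄_st) = Σ W_h² s_h²/n_h, with W_h = N_h/N and N = 5650:
  stratum A: (1800/5650)²·1.1²/109 = 0.0011267
  stratum B: (1750/5650)²·0.4²/383 = 4.00775e-05
  stratum C: (1400/5650)²·0.8²/145 = 0.000271001
  stratum D: (700/5650)²·1.1²/172 = 0.000107983
V̂(x̄_st) = 0.00154576
SE(x̄_st) = √0.00154576 = 0.0393161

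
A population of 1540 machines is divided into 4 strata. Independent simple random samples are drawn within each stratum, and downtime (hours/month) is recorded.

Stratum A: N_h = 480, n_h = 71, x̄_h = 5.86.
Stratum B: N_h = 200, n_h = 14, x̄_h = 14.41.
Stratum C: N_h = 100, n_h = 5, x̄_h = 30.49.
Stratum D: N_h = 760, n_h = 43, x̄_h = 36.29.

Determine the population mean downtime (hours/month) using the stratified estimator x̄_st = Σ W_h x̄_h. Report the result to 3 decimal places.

x̄_st ≈ 23.587

N = Σ N_h = 1540. Stratum weights W_h = N_h/N.
x̄_st = (480·5.86 + 200·14.41 + 100·30.49 + 760·36.29) / 1540 = 23.58714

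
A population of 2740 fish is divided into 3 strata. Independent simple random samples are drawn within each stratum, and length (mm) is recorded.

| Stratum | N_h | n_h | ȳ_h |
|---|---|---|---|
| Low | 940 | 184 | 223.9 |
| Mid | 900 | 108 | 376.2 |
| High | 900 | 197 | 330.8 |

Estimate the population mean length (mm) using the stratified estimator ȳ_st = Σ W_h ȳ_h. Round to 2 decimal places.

N = Σ N_h = 2740. Stratum weights W_h = N_h/N.
ȳ_st = (940·223.9 + 900·376.2 + 900·330.8) / 2740 = 309.0387

ȳ_st ≈ 309.04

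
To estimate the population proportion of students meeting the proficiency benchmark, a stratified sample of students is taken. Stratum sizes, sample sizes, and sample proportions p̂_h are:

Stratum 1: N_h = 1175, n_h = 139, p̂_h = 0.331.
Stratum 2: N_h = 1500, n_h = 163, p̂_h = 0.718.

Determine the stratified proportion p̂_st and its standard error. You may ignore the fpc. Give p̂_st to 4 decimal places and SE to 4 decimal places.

N = 2675; stratum weights W_h = N_h/N.
p̂_st = Σ W_h p̂_h = (1175·0.331 + 1500·0.718)/2675 = 0.54801
V̂(p̂_st) = Σ W_h² p̂_h(1−p̂_h)/(n_h−1):
  stratum 1: (1175/2675)²·0.331·0.669/138 = 0.000309602
  stratum 2: (1500/2675)²·0.718·0.282/162 = 0.000393001
V̂(p̂_st) = 0.000702602; SE = √V̂ = 0.0265066

p̂_st ≈ 0.5480, SE ≈ 0.0265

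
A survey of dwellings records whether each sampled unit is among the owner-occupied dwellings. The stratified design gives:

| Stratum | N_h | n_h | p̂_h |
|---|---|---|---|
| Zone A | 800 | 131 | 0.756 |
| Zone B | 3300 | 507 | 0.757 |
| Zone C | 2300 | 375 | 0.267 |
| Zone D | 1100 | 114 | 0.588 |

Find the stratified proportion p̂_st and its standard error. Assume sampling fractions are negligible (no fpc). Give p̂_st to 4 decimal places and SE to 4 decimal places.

N = 7500; stratum weights W_h = N_h/N.
p̂_st = Σ W_h p̂_h = (800·0.756 + 3300·0.757 + 2300·0.267 + 1100·0.588)/7500 = 0.58184
V̂(p̂_st) = Σ W_h² p̂_h(1−p̂_h)/(n_h−1):
  stratum Zone A: (800/7500)²·0.756·0.244/130 = 1.61445e-05
  stratum Zone B: (3300/7500)²·0.757·0.243/506 = 7.03813e-05
  stratum Zone C: (2300/7500)²·0.267·0.733/374 = 4.92127e-05
  stratum Zone D: (1100/7500)²·0.588·0.412/113 = 4.61168e-05
V̂(p̂_st) = 0.000181855; SE = √V̂ = 0.0134854

p̂_st ≈ 0.5818, SE ≈ 0.0135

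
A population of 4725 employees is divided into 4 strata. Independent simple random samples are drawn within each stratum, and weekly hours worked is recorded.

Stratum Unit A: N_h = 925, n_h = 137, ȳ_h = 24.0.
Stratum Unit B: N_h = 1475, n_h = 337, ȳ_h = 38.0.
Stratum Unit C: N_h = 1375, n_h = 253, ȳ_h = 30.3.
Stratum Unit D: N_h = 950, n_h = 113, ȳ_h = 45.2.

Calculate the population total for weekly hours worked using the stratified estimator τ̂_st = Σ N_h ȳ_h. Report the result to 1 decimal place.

τ̂_st = Σ N_h ȳ_h = 925·24.0 + 1475·38.0 + 1375·30.3 + 950·45.2 = 162852.5

τ̂_st ≈ 162852.5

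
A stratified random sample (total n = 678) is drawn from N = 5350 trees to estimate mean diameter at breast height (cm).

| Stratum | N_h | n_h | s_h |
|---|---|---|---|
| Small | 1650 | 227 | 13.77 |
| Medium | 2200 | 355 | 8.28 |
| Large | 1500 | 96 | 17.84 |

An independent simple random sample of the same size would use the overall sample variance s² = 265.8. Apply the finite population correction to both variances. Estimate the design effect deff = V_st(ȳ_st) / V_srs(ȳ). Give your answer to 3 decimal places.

deff ≈ 0.993

V̂(ȳ_st) = Σ W_h² (1 − n_h/N_h) s_h²/n_h, with W_h = N_h/N and N = 5350:
  stratum Small: (1650/5350)²·(1 − 227/1650)·13.77²/227 = 0.0685209
  stratum Medium: (2200/5350)²·(1 − 355/2200)·8.28²/355 = 0.027387
  stratum Large: (1500/5350)²·(1 − 96/1500)·17.84²/96 = 0.243932
V_st = 0.33984
V_srs = (1 − 678/5350)·265.8/678 = 0.342353
deff = V_st / V_srs = 0.33984/0.342353 = 0.9927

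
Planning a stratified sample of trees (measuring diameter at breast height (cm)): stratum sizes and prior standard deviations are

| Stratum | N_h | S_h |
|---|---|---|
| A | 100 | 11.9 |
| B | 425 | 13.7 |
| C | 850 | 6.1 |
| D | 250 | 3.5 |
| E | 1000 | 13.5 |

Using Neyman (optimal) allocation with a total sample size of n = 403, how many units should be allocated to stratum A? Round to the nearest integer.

Neyman allocation: n_h = n · N_h S_h / Σ N_i S_i, with n = 403.
  stratum A: N_h·S_h = 100·11.9 = 1190.00
  stratum B: N_h·S_h = 425·13.7 = 5822.50
  stratum C: N_h·S_h = 850·6.1 = 5185.00
  stratum D: N_h·S_h = 250·3.5 = 875.00
  stratum E: N_h·S_h = 1000·13.5 = 13500.00
Σ N_h S_h = 26572.50
n for stratum A = 403·1190.00/26572.50 = 18.048 → 18

18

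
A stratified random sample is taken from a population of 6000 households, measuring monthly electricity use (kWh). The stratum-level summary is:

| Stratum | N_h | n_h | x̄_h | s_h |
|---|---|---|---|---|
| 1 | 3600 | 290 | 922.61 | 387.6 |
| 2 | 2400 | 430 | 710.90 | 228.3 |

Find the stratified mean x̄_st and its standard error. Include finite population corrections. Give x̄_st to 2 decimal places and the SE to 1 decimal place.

x̄_st = Σ W_h x̄_h = (3600·922.61 + 2400·710.90)/6000 = 837.92600
V̂(x̄_st) = Σ W_h² (1 − n_h/N_h) s_h²/n_h, with W_h = N_h/N and N = 6000:
  stratum 1: (3600/6000)²·(1 − 290/3600)·387.6²/290 = 171.474
  stratum 2: (2400/6000)²·(1 − 430/2400)·228.3²/430 = 15.9191
V̂(x̄_st) = 187.393
SE(x̄_st) = √187.393 = 13.6891

x̄_st ≈ 837.93, SE ≈ 13.7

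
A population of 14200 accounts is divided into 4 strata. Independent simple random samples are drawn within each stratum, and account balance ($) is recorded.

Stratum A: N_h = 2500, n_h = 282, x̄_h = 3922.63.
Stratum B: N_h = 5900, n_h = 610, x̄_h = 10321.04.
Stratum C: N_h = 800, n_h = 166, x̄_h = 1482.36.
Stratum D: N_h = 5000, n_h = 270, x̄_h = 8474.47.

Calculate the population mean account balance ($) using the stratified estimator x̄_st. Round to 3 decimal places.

N = Σ N_h = 14200. Stratum weights W_h = N_h/N.
x̄_st = (2500·3922.63 + 5900·10321.04 + 800·1482.36 + 5000·8474.47) / 14200 = 8046.40486

x̄_st ≈ 8046.405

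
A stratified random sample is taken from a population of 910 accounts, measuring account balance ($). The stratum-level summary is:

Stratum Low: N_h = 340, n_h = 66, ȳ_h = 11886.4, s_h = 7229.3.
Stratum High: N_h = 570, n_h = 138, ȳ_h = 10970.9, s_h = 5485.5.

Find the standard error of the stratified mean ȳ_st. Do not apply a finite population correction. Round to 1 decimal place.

SE(ȳ_st) ≈ 442.8

V̂(ȳ_st) = Σ W_h² s_h²/n_h, with W_h = N_h/N and N = 910:
  stratum Low: (340/910)²·7229.3²/66 = 110541
  stratum High: (570/910)²·5485.5²/138 = 85550.1
V̂(ȳ_st) = 196091
SE(ȳ_st) = √196091 = 442.822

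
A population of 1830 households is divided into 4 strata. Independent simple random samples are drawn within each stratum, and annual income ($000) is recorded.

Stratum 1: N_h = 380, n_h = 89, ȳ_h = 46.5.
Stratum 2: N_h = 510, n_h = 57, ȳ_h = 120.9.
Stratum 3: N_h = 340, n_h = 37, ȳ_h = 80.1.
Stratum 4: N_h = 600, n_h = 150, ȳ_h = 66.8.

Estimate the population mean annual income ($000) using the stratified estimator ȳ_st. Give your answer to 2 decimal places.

ȳ_st ≈ 80.13

N = Σ N_h = 1830. Stratum weights W_h = N_h/N.
ȳ_st = (380·46.5 + 510·120.9 + 340·80.1 + 600·66.8) / 1830 = 80.1328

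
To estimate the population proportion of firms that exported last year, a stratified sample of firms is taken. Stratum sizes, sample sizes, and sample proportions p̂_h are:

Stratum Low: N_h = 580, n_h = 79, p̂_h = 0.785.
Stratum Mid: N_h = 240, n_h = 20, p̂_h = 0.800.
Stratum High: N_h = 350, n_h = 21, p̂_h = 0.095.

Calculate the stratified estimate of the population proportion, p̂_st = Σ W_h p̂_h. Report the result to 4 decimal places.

p̂_st ≈ 0.5817

N = 1170; stratum weights W_h = N_h/N.
p̂_st = Σ W_h p̂_h = (580·0.785 + 240·0.800 + 350·0.095)/1170 = 0.58167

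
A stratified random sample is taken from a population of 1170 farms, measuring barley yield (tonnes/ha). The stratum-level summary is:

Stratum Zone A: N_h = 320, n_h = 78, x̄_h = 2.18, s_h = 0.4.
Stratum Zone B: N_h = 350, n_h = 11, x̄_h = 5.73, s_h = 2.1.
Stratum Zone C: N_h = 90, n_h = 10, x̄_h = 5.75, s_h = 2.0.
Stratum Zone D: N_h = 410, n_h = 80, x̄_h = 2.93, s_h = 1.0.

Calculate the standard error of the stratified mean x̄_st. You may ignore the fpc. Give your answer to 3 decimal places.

V̂(x̄_st) = Σ W_h² s_h²/n_h, with W_h = N_h/N and N = 1170:
  stratum Zone A: (320/1170)²·0.4²/78 = 0.000153445
  stratum Zone B: (350/1170)²·2.1²/11 = 0.0358765
  stratum Zone C: (90/1170)²·2.0²/10 = 0.00236686
  stratum Zone D: (410/1170)²·1.0²/80 = 0.00153499
V̂(x̄_st) = 0.0399318
SE(x̄_st) = √0.0399318 = 0.199829

SE(x̄_st) ≈ 0.200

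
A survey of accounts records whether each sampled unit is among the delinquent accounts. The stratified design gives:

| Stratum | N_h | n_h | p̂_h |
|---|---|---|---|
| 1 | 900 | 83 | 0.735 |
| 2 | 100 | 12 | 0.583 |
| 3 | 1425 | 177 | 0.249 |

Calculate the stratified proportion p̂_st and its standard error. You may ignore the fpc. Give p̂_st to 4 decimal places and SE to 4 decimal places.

p̂_st ≈ 0.4431, SE ≈ 0.0270

N = 2425; stratum weights W_h = N_h/N.
p̂_st = Σ W_h p̂_h = (900·0.735 + 100·0.583 + 1425·0.249)/2425 = 0.44314
V̂(p̂_st) = Σ W_h² p̂_h(1−p̂_h)/(n_h−1):
  stratum 1: (900/2425)²·0.735·0.265/82 = 0.000327176
  stratum 2: (100/2425)²·0.583·0.417/11 = 3.75827e-05
  stratum 3: (1425/2425)²·0.249·0.751/176 = 0.000366887
V̂(p̂_st) = 0.000731646; SE = √V̂ = 0.027049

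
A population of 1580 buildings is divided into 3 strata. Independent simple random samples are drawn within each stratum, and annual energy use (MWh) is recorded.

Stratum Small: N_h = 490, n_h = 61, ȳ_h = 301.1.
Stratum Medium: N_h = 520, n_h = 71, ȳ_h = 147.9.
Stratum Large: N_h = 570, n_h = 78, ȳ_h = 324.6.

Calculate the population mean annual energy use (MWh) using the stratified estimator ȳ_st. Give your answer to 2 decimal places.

ȳ_st ≈ 259.16

N = Σ N_h = 1580. Stratum weights W_h = N_h/N.
ȳ_st = (490·301.1 + 520·147.9 + 570·324.6) / 1580 = 259.1576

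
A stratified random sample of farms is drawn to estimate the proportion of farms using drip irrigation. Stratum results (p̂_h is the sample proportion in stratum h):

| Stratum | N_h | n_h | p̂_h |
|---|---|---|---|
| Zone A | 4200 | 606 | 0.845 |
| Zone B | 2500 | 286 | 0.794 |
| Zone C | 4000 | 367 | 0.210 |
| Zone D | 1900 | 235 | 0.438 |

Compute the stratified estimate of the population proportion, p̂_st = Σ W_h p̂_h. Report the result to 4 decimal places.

p̂_st ≈ 0.5719

N = 12600; stratum weights W_h = N_h/N.
p̂_st = Σ W_h p̂_h = (4200·0.845 + 2500·0.794 + 4000·0.210 + 1900·0.438)/12600 = 0.57192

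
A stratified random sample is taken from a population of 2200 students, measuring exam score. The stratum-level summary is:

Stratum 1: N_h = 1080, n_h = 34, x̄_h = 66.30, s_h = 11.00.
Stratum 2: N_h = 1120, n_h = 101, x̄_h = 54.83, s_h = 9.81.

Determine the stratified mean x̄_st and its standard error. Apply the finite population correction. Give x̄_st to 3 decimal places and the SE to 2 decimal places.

x̄_st ≈ 60.461, SE ≈ 1.03

x̄_st = Σ W_h x̄_h = (1080·66.30 + 1120·54.83)/2200 = 60.46073
V̂(x̄_st) = Σ W_h² (1 − n_h/N_h) s_h²/n_h, with W_h = N_h/N and N = 2200:
  stratum 1: (1080/2200)²·(1 − 34/1080)·11.00²/34 = 0.830647
  stratum 2: (1120/2200)²·(1 − 101/1120)·9.81²/101 = 0.22468
V̂(x̄_st) = 1.05533
SE(x̄_st) = √1.05533 = 1.02729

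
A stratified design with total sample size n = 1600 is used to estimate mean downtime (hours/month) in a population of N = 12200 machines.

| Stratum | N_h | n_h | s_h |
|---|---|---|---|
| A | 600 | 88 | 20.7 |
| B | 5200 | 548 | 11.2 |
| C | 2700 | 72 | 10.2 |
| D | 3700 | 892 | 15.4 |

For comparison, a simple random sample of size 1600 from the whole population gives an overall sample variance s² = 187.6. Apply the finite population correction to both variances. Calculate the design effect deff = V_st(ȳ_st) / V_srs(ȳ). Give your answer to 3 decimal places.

V̂(ȳ_st) = Σ W_h² (1 − n_h/N_h) s_h²/n_h, with W_h = N_h/N and N = 12200:
  stratum A: (600/12200)²·(1 − 88/600)·20.7²/88 = 0.0100498
  stratum B: (5200/12200)²·(1 − 548/5200)·11.2²/548 = 0.0372031
  stratum C: (2700/12200)²·(1 − 72/2700)·10.2²/72 = 0.068887
  stratum D: (3700/12200)²·(1 − 892/3700)·15.4²/892 = 0.0185591
V_st = 0.134699
V_srs = (1 − 1600/12200)·187.6/1600 = 0.101873
deff = V_st / V_srs = 0.134699/0.101873 = 1.3222

deff ≈ 1.322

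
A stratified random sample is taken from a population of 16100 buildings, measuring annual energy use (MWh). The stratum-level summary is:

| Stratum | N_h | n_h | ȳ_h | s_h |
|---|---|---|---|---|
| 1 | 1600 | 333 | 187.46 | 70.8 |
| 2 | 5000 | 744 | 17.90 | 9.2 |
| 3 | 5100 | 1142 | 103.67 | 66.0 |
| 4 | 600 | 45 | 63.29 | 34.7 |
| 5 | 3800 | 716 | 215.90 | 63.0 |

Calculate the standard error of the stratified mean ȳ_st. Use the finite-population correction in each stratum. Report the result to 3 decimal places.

V̂(ȳ_st) = Σ W_h² (1 − n_h/N_h) s_h²/n_h, with W_h = N_h/N and N = 16100:
  stratum 1: (1600/16100)²·(1 − 333/1600)·70.8²/333 = 0.117725
  stratum 2: (5000/16100)²·(1 − 744/5000)·9.2²/744 = 0.00933948
  stratum 3: (5100/16100)²·(1 − 1142/5100)·66.0²/1142 = 0.297041
  stratum 4: (600/16100)²·(1 − 45/600)·34.7²/45 = 0.0343747
  stratum 5: (3800/16100)²·(1 − 716/3800)·63.0²/716 = 0.250619
V̂(ȳ_st) = 0.709099
SE(ȳ_st) = √0.709099 = 0.84208

SE(ȳ_st) ≈ 0.842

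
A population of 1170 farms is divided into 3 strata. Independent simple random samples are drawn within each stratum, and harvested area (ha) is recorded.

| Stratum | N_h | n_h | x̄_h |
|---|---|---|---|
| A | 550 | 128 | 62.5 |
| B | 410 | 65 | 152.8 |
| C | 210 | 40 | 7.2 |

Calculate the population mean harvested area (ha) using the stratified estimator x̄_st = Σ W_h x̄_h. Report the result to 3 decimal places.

x̄_st ≈ 84.218

N = Σ N_h = 1170. Stratum weights W_h = N_h/N.
x̄_st = (550·62.5 + 410·152.8 + 210·7.2) / 1170 = 84.21795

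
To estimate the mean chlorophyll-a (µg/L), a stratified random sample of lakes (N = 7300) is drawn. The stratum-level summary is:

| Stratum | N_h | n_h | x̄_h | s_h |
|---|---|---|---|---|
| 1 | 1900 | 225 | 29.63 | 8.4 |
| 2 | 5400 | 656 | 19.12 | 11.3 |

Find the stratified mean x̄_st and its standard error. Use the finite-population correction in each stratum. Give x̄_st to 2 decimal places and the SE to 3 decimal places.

x̄_st ≈ 21.86, SE ≈ 0.335

x̄_st = Σ W_h x̄_h = (1900·29.63 + 5400·19.12)/7300 = 21.85548
V̂(x̄_st) = Σ W_h² (1 − n_h/N_h) s_h²/n_h, with W_h = N_h/N and N = 7300:
  stratum 1: (1900/7300)²·(1 − 225/1900)·8.4²/225 = 0.0187283
  stratum 2: (5400/7300)²·(1 − 656/5400)·11.3²/656 = 0.093572
V̂(x̄_st) = 0.1123
SE(x̄_st) = √0.1123 = 0.335112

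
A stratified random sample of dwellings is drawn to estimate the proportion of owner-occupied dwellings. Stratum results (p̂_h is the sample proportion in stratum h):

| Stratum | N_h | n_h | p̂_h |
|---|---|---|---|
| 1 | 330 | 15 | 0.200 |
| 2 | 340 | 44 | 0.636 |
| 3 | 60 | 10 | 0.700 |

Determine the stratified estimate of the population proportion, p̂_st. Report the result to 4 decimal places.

N = 730; stratum weights W_h = N_h/N.
p̂_st = Σ W_h p̂_h = (330·0.200 + 340·0.636 + 60·0.700)/730 = 0.44416

p̂_st ≈ 0.4442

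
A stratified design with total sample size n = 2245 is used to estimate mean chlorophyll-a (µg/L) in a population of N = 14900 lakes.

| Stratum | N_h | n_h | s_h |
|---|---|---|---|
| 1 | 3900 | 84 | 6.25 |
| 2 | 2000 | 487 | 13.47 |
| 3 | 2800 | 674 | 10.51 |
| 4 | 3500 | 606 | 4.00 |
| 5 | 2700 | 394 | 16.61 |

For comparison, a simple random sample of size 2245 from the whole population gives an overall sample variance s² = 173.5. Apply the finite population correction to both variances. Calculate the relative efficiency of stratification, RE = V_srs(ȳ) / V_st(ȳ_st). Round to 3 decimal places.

RE ≈ 1.068

V̂(ȳ_st) = Σ W_h² (1 − n_h/N_h) s_h²/n_h, with W_h = N_h/N and N = 14900:
  stratum 1: (3900/14900)²·(1 − 84/3900)·6.25²/84 = 0.0311732
  stratum 2: (2000/14900)²·(1 − 487/2000)·13.47²/487 = 0.00507812
  stratum 3: (2800/14900)²·(1 − 674/2800)·10.51²/674 = 0.00439435
  stratum 4: (3500/14900)²·(1 − 606/3500)·4.00²/606 = 0.0012046
  stratum 5: (2700/14900)²·(1 − 394/2700)·16.61²/394 = 0.0196378
V_st = 0.0614881
V_srs = (1 − 2245/14900)·173.5/2245 = 0.0656386
Relative efficiency = V_srs / V_st = 0.0656386/0.0614881 = 1.0675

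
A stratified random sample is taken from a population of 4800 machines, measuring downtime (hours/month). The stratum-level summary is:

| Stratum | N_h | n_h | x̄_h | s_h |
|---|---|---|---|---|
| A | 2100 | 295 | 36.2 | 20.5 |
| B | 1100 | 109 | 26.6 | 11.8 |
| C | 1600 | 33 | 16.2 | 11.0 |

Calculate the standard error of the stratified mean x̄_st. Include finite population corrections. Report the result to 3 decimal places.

SE(x̄_st) ≈ 0.833

V̂(x̄_st) = Σ W_h² (1 − n_h/N_h) s_h²/n_h, with W_h = N_h/N and N = 4800:
  stratum A: (2100/4800)²·(1 − 295/2100)·20.5²/295 = 0.234369
  stratum B: (1100/4800)²·(1 − 109/1100)·11.8²/109 = 0.0604396
  stratum C: (1600/4800)²·(1 − 33/1600)·11.0²/33 = 0.399005
V̂(x̄_st) = 0.693813
SE(x̄_st) = √0.693813 = 0.832954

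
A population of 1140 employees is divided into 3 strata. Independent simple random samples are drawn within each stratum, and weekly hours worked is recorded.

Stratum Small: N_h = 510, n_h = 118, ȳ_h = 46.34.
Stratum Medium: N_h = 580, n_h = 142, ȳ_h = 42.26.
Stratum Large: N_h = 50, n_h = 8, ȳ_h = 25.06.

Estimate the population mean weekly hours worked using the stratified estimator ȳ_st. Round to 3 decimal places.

N = Σ N_h = 1140. Stratum weights W_h = N_h/N.
ȳ_st = (510·46.34 + 580·42.26 + 50·25.06) / 1140 = 43.33088

ȳ_st ≈ 43.331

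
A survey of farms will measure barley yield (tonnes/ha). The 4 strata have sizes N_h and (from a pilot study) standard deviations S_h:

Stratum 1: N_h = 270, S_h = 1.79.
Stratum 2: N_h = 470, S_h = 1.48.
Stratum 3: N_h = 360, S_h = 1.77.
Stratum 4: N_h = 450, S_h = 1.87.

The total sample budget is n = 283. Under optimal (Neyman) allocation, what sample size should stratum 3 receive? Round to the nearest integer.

68

Neyman allocation: n_h = n · N_h S_h / Σ N_i S_i, with n = 283.
  stratum 1: N_h·S_h = 270·1.79 = 483.30
  stratum 2: N_h·S_h = 470·1.48 = 695.60
  stratum 3: N_h·S_h = 360·1.77 = 637.20
  stratum 4: N_h·S_h = 450·1.87 = 841.50
Σ N_h S_h = 2657.60
n for stratum 3 = 283·637.20/2657.60 = 67.854 → 68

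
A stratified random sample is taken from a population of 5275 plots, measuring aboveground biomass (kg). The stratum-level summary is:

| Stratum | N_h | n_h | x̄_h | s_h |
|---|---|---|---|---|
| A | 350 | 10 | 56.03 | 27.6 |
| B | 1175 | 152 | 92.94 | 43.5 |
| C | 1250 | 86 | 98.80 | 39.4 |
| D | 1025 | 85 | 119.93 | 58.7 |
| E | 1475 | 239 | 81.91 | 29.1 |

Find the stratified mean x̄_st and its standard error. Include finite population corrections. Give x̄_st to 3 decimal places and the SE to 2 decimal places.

x̄_st = Σ W_h x̄_h = (350·56.03 + 1175·92.94 + 1250·98.80 + 1025·119.93 + 1475·81.91)/5275 = 94.03991
V̂(x̄_st) = Σ W_h² (1 − n_h/N_h) s_h²/n_h, with W_h = N_h/N and N = 5275:
  stratum A: (350/5275)²·(1 − 10/350)·27.6²/10 = 0.325777
  stratum B: (1175/5275)²·(1 − 152/1175)·43.5²/152 = 0.537779
  stratum C: (1250/5275)²·(1 − 86/1250)·39.4²/86 = 0.94387
  stratum D: (1025/5275)²·(1 − 85/1025)·58.7²/85 = 1.40367
  stratum E: (1475/5275)²·(1 − 239/1475)·29.1²/239 = 0.232142
V̂(x̄_st) = 3.44323
SE(x̄_st) = √3.44323 = 1.8556

x̄_st ≈ 94.040, SE ≈ 1.86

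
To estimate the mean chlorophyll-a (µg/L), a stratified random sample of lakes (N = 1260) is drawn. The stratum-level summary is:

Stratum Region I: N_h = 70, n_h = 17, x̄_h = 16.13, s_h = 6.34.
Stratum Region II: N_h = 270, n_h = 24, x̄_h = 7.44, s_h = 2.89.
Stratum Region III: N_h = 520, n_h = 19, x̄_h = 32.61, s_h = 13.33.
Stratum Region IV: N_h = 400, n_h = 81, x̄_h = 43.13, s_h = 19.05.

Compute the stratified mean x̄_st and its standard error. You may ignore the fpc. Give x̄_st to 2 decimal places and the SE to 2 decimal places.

x̄_st = Σ W_h x̄_h = (70·16.13 + 270·7.44 + 520·32.61 + 400·43.13)/1260 = 29.64056
V̂(x̄_st) = Σ W_h² s_h²/n_h, with W_h = N_h/N and N = 1260:
  stratum Region I: (70/1260)²·6.34²/17 = 0.00729768
  stratum Region II: (270/1260)²·2.89²/24 = 0.0159798
  stratum Region III: (520/1260)²·13.33²/19 = 1.59284
  stratum Region IV: (400/1260)²·19.05²/81 = 0.451527
V̂(x̄_st) = 2.06765
SE(x̄_st) = √2.06765 = 1.43793

x̄_st ≈ 29.64, SE ≈ 1.44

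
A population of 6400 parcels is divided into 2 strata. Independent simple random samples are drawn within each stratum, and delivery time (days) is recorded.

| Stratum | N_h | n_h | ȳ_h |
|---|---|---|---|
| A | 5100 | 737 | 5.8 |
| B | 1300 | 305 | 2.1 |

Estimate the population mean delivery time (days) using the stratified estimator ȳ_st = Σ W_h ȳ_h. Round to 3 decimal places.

ȳ_st ≈ 5.048

N = Σ N_h = 6400. Stratum weights W_h = N_h/N.
ȳ_st = (5100·5.8 + 1300·2.1) / 6400 = 5.04844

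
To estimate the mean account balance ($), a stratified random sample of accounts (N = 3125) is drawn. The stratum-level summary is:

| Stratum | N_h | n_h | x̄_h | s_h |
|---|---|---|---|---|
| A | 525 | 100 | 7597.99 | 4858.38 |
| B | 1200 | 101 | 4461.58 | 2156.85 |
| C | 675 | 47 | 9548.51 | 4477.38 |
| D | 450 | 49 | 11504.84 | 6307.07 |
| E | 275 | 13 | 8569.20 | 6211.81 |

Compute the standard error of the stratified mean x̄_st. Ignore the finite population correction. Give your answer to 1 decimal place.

SE(x̄_st) ≈ 270.5

V̂(x̄_st) = Σ W_h² s_h²/n_h, with W_h = N_h/N and N = 3125:
  stratum A: (525/3125)²·4858.38²/100 = 6661.95
  stratum B: (1200/3125)²·2156.85²/101 = 6791.74
  stratum C: (675/3125)²·4477.38²/47 = 19900.2
  stratum D: (450/3125)²·6307.07²/49 = 16833.9
  stratum E: (275/3125)²·6211.81²/13 = 22985.7
V̂(x̄_st) = 73173.5
SE(x̄_st) = √73173.5 = 270.506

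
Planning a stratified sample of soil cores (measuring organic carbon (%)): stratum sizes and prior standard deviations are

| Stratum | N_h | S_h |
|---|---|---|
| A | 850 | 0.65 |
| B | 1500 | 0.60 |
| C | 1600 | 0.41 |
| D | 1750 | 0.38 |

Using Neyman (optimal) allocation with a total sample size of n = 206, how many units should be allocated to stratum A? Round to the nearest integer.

41

Neyman allocation: n_h = n · N_h S_h / Σ N_i S_i, with n = 206.
  stratum A: N_h·S_h = 850·0.65 = 552.50
  stratum B: N_h·S_h = 1500·0.60 = 900.00
  stratum C: N_h·S_h = 1600·0.41 = 656.00
  stratum D: N_h·S_h = 1750·0.38 = 665.00
Σ N_h S_h = 2773.50
n for stratum A = 206·552.50/2773.50 = 41.037 → 41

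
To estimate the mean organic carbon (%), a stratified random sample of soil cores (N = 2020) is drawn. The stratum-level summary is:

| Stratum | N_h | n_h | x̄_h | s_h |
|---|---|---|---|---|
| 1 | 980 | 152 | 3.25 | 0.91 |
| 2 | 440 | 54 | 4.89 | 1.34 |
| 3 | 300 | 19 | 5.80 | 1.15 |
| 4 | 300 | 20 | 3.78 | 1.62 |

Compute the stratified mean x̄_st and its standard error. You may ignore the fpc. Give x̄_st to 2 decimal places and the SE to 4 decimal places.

x̄_st = Σ W_h x̄_h = (980·3.25 + 440·4.89 + 300·5.80 + 300·3.78)/2020 = 4.06465
V̂(x̄_st) = Σ W_h² s_h²/n_h, with W_h = N_h/N and N = 2020:
  stratum 1: (980/2020)²·0.91²/152 = 0.0012823
  stratum 2: (440/2020)²·1.34²/54 = 0.00157768
  stratum 3: (300/2020)²·1.15²/19 = 0.00153526
  stratum 4: (300/2020)²·1.62²/20 = 0.00289428
V̂(x̄_st) = 0.00728951
SE(x̄_st) = √0.00728951 = 0.0853786

x̄_st ≈ 4.06, SE ≈ 0.0854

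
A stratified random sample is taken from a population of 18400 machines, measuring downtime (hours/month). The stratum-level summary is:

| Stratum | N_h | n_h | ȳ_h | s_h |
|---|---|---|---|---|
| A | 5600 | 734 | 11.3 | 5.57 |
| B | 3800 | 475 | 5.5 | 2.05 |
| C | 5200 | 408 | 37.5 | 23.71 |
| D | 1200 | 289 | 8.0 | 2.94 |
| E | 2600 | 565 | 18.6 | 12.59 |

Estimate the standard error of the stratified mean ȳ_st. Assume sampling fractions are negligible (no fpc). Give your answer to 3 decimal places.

SE(ȳ_st) ≈ 0.347

V̂(ȳ_st) = Σ W_h² s_h²/n_h, with W_h = N_h/N and N = 18400:
  stratum A: (5600/18400)²·5.57²/734 = 0.00391521
  stratum B: (3800/18400)²·2.05²/475 = 0.000377351
  stratum C: (5200/18400)²·23.71²/408 = 0.110046
  stratum D: (1200/18400)²·2.94²/289 = 0.000127211
  stratum E: (2600/18400)²·12.59²/565 = 0.00560163
V̂(ȳ_st) = 0.120067
SE(ȳ_st) = √0.120067 = 0.346507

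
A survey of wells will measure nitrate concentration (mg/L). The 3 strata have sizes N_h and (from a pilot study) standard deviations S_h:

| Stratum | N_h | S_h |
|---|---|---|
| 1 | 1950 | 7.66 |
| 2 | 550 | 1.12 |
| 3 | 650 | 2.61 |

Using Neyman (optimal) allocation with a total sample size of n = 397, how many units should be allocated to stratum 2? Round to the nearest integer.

Neyman allocation: n_h = n · N_h S_h / Σ N_i S_i, with n = 397.
  stratum 1: N_h·S_h = 1950·7.66 = 14937.00
  stratum 2: N_h·S_h = 550·1.12 = 616.00
  stratum 3: N_h·S_h = 650·2.61 = 1696.50
Σ N_h S_h = 17249.50
n for stratum 2 = 397·616.00/17249.50 = 14.177 → 14

14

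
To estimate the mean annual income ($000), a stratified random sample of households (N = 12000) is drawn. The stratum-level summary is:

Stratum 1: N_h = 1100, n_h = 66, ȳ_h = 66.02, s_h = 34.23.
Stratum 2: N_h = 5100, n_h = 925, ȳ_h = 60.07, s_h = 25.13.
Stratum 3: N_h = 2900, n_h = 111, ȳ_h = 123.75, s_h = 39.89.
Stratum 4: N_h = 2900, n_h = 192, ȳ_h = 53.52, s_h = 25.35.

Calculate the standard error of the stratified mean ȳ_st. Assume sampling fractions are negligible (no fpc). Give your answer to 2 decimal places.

SE(ȳ_st) ≈ 1.14

V̂(ȳ_st) = Σ W_h² s_h²/n_h, with W_h = N_h/N and N = 12000:
  stratum 1: (1100/12000)²·34.23²/66 = 0.149174
  stratum 2: (5100/12000)²·25.13²/925 = 0.123316
  stratum 3: (2900/12000)²·39.89²/111 = 0.837218
  stratum 4: (2900/12000)²·25.35²/192 = 0.195474
V̂(ȳ_st) = 1.30518
SE(ȳ_st) = √1.30518 = 1.14245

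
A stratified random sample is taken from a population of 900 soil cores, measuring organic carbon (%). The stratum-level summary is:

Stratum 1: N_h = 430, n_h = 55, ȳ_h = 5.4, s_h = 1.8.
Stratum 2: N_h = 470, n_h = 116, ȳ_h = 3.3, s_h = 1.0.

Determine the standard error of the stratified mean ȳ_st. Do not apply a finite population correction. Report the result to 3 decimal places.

V̂(ȳ_st) = Σ W_h² s_h²/n_h, with W_h = N_h/N and N = 900:
  stratum 1: (430/900)²·1.8²/55 = 0.0134473
  stratum 2: (470/900)²·1.0²/116 = 0.002351
V̂(ȳ_st) = 0.0157983
SE(ȳ_st) = √0.0157983 = 0.125691

SE(ȳ_st) ≈ 0.126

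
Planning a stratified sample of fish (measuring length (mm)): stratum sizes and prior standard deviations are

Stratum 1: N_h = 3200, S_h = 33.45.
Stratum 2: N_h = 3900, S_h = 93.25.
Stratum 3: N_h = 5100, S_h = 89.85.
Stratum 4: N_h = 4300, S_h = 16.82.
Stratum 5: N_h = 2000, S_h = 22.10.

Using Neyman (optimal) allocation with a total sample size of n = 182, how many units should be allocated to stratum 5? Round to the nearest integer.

8

Neyman allocation: n_h = n · N_h S_h / Σ N_i S_i, with n = 182.
  stratum 1: N_h·S_h = 3200·33.45 = 107040.00
  stratum 2: N_h·S_h = 3900·93.25 = 363675.00
  stratum 3: N_h·S_h = 5100·89.85 = 458235.00
  stratum 4: N_h·S_h = 4300·16.82 = 72326.00
  stratum 5: N_h·S_h = 2000·22.10 = 44200.00
Σ N_h S_h = 1045476.00
n for stratum 5 = 182·44200.00/1045476.00 = 7.694 → 8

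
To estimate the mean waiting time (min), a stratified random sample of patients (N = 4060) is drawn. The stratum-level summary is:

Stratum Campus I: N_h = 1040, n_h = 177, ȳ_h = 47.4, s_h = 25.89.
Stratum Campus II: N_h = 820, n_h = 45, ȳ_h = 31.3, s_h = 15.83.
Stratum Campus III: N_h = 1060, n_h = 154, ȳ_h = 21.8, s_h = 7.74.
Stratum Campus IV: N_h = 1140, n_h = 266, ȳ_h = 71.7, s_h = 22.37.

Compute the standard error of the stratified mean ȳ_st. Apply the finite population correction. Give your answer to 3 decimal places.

V̂(ȳ_st) = Σ W_h² (1 − n_h/N_h) s_h²/n_h, with W_h = N_h/N and N = 4060:
  stratum Campus I: (1040/4060)²·(1 − 177/1040)·25.89²/177 = 0.206197
  stratum Campus II: (820/4060)²·(1 − 45/820)·15.83²/45 = 0.21469
  stratum Campus III: (1060/4060)²·(1 − 154/1060)·7.74²/154 = 0.0226643
  stratum Campus IV: (1140/4060)²·(1 − 266/1140)·22.37²/266 = 0.113714
V̂(ȳ_st) = 0.557266
SE(ȳ_st) = √0.557266 = 0.746503

SE(ȳ_st) ≈ 0.747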